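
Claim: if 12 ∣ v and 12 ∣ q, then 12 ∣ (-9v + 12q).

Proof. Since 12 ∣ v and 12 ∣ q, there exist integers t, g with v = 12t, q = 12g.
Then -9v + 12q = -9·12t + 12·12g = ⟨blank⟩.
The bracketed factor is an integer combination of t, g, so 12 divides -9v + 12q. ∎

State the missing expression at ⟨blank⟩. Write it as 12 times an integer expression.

12(12g - 9t)

Each term has a factor of 12: -9·12t + 12·12g = 12·(12g - 9t).
Since 12g - 9t is an integer, 12 ∣ (-9v + 12q).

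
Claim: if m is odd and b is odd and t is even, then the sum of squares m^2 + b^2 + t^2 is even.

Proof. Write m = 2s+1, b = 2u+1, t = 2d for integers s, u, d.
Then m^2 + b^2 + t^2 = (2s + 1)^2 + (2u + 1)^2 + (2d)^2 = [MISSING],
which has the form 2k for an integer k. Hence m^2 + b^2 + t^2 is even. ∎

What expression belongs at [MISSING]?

2(2d^2 + 2s^2 + 2s + 2u^2 + 2u + 1)

Expanding: (2s + 1)^2 + (2u + 1)^2 + (2d)^2 = 4d^2 + 4s^2 + 4s + 4u^2 + 4u + 2.
Every term is even; pulling out the factor of 2 gives 2(2d^2 + 2s^2 + 2s + 2u^2 + 2u + 1).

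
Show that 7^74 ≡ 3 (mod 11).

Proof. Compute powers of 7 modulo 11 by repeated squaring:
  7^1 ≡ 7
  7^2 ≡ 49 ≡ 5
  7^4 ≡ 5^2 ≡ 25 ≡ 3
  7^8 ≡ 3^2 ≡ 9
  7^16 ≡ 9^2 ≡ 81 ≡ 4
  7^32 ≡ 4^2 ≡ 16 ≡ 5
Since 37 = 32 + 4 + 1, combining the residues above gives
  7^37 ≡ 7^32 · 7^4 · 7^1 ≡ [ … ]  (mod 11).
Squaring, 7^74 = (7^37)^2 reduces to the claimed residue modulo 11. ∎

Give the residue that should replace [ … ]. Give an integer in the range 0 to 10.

6

7^32 · 7^4 · 7^1 ≡ 5 · 3 · 7 = 105.
105 mod 11 = 6, so 7^37 ≡ 6 (mod 11).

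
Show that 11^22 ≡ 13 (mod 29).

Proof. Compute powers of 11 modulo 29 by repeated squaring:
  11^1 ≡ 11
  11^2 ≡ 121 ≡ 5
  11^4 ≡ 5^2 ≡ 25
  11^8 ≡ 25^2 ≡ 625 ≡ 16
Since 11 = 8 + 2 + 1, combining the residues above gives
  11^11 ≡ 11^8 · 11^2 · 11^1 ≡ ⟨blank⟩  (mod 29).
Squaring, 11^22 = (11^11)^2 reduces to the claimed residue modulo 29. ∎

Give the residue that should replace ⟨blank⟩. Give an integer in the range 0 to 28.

Multiply the listed residues: 16 · 5 · 11 = 80 → 880.
Reducing modulo 29: 880 = 30·29 + 10, so 11^11 ≡ 10.

10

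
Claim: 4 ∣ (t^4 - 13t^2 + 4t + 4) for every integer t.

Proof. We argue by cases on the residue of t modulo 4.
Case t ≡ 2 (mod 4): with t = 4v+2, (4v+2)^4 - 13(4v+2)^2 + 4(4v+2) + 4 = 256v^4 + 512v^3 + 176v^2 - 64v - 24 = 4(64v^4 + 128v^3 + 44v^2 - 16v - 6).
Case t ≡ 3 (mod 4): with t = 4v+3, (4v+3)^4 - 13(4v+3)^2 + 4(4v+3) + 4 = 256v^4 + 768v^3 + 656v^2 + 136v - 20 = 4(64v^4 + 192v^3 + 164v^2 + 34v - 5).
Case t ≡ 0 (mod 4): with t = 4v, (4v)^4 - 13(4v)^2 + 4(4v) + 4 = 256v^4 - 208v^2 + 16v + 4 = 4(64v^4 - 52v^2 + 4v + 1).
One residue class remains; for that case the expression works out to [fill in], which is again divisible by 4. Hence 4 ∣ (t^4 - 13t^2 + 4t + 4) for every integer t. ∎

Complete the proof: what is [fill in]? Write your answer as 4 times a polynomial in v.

4(64v^4 + 64v^3 - 28v^2 - 18v - 1)

The residues treated are {2, 3, 0}, so the missing case is t ≡ 1 (mod 4); write t = 4v+1.
Then (4v+1)^4 - 13(4v+1)^2 + 4(4v+1) + 4 = 256v^4 + 256v^3 - 112v^2 - 72v - 4 = 4(64v^4 + 64v^3 - 28v^2 - 18v - 1).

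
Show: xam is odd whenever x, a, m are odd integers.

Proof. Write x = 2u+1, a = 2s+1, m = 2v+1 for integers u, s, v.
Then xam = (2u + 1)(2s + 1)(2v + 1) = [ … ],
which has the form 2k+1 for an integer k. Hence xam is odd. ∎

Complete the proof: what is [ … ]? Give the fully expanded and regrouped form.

(2u + 1)(2s + 1)(2v + 1) = 8suv + 4su + 4sv + 2s + 4uv + 2u + 2v + 1
= 2(4suv + 2su + 2sv + s + 2uv + u + v) + 1.
Since 4suv + 2su + 2sv + s + 2uv + u + v is an integer, the product is of the form 2k+1 for an integer k.

2(4suv + 2su + 2sv + s + 2uv + u + v) + 1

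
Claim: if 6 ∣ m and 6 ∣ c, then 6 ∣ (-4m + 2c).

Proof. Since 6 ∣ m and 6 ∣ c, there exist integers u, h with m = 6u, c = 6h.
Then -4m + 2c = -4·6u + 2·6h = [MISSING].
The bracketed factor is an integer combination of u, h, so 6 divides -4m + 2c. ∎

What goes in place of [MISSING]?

6(2h - 4u)

Each term has a factor of 6: -4·6u + 2·6h = 6·(2h - 4u).
Since 2h - 4u is an integer, 6 ∣ (-4m + 2c).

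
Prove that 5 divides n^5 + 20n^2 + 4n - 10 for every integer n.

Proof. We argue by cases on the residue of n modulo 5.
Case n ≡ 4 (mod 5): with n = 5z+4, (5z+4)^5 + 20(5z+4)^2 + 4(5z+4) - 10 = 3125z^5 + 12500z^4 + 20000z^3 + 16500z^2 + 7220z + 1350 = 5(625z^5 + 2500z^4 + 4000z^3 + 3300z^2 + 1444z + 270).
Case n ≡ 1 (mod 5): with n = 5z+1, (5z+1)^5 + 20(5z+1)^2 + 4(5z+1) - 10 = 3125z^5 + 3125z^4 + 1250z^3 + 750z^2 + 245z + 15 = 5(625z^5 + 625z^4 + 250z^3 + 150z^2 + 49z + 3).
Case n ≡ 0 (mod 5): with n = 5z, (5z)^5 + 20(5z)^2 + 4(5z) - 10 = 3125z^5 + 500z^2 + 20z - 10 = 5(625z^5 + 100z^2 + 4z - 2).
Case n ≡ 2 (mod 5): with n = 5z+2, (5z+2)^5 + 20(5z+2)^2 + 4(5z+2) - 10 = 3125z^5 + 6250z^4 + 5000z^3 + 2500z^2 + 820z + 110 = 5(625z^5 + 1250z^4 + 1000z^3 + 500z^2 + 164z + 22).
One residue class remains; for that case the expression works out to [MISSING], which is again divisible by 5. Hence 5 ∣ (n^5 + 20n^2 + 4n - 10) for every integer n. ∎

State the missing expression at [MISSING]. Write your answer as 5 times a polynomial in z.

Only n ≡ 3 (mod 5) is unaccounted for. Put n = 5z+3:
(5z+3)^5 + 20(5z+3)^2 + 4(5z+3) - 10 expands to 3125z^5 + 9375z^4 + 11250z^3 + 7250z^2 + 2645z + 425,
and factoring out 5 leaves 5(625z^5 + 1875z^4 + 2250z^3 + 1450z^2 + 529z + 85).

5(625z^5 + 1875z^4 + 2250z^3 + 1450z^2 + 529z + 85)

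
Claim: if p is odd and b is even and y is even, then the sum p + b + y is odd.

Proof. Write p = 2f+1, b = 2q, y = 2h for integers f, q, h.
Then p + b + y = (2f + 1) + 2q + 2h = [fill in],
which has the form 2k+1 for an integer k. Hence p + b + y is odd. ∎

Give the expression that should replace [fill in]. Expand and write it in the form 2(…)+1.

(2f + 1) + 2q + 2h = 2f + 2h + 2q + 1
= 2(f + h + q) + 1.
Since f + h + q is an integer, the sum is of the form 2k+1 for an integer k.

2(f + h + q) + 1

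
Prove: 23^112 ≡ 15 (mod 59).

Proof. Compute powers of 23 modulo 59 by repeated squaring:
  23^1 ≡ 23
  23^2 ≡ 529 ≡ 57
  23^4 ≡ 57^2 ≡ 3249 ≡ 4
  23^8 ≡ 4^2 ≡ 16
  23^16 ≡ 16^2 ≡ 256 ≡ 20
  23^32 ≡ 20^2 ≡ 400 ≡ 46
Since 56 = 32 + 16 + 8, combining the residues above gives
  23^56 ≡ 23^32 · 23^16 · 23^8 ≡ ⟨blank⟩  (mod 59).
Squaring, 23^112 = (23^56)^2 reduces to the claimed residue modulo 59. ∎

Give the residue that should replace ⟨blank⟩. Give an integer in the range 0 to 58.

29

23^32 · 23^16 · 23^8 ≡ 46 · 20 · 16 = 14720.
14720 mod 59 = 29, so 23^56 ≡ 29 (mod 59).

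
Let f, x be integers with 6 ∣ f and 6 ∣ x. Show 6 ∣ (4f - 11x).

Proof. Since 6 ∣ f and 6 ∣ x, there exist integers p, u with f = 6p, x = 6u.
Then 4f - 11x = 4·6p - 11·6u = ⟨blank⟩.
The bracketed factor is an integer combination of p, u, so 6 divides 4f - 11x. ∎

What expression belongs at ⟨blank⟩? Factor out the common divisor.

6(4p - 11u)

Each term has a factor of 6: 4·6p - 11·6u = 6·(4p - 11u).
Since 4p - 11u is an integer, 6 ∣ (4f - 11x).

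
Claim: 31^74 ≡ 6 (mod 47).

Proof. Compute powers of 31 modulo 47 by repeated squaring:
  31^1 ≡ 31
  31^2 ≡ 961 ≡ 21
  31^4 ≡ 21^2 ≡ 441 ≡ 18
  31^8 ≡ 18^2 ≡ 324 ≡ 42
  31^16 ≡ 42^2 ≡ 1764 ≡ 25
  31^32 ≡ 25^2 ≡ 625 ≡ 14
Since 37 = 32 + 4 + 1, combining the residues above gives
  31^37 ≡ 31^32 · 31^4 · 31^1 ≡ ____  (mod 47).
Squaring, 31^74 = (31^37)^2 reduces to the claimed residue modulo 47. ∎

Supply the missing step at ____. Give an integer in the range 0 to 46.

Multiply the listed residues: 14 · 18 · 31 = 252 → 7812.
Reducing modulo 47: 7812 = 166·47 + 10, so 31^37 ≡ 10.

10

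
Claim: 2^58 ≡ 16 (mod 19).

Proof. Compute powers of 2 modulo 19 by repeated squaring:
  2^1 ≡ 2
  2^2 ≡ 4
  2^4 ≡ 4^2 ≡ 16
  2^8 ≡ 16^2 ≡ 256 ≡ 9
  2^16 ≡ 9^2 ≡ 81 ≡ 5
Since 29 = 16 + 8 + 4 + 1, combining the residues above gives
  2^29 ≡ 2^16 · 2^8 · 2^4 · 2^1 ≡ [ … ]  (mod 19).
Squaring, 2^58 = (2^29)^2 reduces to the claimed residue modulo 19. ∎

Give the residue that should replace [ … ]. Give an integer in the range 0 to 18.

15

Multiply the listed residues: 5 · 9 · 16 · 2 = 45 → 720 → 1440.
Reducing modulo 19: 1440 = 75·19 + 15, so 2^29 ≡ 15.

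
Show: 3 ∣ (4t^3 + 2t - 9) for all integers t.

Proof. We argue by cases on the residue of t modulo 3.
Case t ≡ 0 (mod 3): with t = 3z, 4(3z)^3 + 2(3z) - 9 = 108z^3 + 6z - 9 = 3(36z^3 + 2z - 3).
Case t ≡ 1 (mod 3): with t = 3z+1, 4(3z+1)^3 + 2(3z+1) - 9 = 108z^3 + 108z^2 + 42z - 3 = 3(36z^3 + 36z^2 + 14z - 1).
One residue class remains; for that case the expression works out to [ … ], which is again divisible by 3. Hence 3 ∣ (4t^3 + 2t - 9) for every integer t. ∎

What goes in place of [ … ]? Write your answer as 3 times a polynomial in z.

3(36z^3 + 72z^2 + 50z + 9)

The residues treated are {0, 1}, so the missing case is t ≡ 2 (mod 3); write t = 3z+2.
Then 4(3z+2)^3 + 2(3z+2) - 9 = 108z^3 + 216z^2 + 150z + 27 = 3(36z^3 + 72z^2 + 50z + 9).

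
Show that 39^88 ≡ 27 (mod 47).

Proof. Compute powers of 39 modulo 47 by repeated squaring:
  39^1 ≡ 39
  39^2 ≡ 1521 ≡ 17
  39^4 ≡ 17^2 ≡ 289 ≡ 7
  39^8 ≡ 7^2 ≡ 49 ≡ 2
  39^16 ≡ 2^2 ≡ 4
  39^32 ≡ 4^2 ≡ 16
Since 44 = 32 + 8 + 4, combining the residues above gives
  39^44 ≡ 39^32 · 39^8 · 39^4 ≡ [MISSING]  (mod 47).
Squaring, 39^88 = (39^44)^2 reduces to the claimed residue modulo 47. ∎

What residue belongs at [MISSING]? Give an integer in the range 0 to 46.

Multiply the listed residues: 16 · 2 · 7 = 32 → 224.
Reducing modulo 47: 224 = 4·47 + 36, so 39^44 ≡ 36.

36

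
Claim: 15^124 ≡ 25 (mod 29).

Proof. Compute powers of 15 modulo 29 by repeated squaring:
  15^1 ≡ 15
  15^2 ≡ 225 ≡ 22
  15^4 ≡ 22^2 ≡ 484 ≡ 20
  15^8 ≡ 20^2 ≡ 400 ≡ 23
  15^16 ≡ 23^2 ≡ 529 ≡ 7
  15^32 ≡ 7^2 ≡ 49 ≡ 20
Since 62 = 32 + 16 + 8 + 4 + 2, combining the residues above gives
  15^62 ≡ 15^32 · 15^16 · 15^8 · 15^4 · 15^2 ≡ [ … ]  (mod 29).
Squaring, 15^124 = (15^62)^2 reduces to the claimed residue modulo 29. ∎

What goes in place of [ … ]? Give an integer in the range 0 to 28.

Multiply the listed residues: 20 · 7 · 23 · 20 · 22 = 140 → 3220 → 64400 → 1416800.
Reducing modulo 29: 1416800 = 48855·29 + 5, so 15^62 ≡ 5.

5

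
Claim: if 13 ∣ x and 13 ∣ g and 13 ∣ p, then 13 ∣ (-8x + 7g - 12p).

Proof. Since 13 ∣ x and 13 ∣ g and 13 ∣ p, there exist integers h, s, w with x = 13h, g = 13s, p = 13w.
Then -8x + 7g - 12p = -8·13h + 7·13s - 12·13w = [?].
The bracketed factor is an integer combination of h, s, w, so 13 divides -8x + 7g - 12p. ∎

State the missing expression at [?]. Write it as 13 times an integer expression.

Each term has a factor of 13: -8·13h + 7·13s - 12·13w = 13·(-8h + 7s - 12w).
Since -8h + 7s - 12w is an integer, 13 ∣ (-8x + 7g - 12p).

13(-8h + 7s - 12w)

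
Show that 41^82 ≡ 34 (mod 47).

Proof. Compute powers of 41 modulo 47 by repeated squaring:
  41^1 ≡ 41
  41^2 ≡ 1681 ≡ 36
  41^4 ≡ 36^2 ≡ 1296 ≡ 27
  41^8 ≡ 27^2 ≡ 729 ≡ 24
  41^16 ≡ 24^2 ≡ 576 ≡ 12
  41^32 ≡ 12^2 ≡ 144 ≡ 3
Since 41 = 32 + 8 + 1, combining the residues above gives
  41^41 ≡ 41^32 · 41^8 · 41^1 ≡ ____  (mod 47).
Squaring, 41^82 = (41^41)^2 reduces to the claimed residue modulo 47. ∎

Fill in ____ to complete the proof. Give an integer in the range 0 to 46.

Multiply the listed residues: 3 · 24 · 41 = 72 → 2952.
Reducing modulo 47: 2952 = 62·47 + 38, so 41^41 ≡ 38.

38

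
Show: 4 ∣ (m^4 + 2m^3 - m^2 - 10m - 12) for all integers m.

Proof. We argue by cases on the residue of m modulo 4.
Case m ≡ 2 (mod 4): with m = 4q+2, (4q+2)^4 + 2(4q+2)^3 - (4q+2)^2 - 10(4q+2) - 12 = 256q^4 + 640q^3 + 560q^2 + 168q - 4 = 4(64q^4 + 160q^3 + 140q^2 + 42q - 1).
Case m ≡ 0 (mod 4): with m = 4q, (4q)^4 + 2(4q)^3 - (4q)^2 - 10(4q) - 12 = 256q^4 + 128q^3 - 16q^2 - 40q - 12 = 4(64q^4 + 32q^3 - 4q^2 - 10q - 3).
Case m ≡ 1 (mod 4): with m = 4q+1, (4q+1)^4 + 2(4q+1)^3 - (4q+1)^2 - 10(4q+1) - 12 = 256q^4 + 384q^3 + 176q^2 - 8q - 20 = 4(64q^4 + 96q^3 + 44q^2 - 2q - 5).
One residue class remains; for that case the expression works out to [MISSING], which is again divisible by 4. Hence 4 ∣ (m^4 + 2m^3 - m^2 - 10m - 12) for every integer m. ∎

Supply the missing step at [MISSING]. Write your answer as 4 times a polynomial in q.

4(64q^4 + 224q^3 + 284q^2 + 146q + 21)

The residues treated are {2, 0, 1}, so the missing case is m ≡ 3 (mod 4); write m = 4q+3.
Then (4q+3)^4 + 2(4q+3)^3 - (4q+3)^2 - 10(4q+3) - 12 = 256q^4 + 896q^3 + 1136q^2 + 584q + 84 = 4(64q^4 + 224q^3 + 284q^2 + 146q + 21).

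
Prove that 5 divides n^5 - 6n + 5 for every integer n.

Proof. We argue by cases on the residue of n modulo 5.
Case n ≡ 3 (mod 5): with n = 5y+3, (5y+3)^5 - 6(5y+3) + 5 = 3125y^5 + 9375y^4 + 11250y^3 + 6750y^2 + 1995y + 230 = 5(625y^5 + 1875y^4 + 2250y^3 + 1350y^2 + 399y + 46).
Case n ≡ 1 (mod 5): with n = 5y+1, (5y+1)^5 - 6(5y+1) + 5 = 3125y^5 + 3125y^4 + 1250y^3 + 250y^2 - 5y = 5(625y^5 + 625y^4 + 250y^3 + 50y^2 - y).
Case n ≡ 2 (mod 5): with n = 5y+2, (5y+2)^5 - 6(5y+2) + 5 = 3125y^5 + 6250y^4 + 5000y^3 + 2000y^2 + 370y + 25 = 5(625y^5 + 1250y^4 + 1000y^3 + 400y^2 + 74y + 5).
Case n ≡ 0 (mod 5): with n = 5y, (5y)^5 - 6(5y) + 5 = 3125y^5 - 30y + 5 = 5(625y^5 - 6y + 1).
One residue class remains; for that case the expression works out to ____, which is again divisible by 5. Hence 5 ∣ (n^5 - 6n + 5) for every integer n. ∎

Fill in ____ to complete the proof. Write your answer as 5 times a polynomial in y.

5(625y^5 + 2500y^4 + 4000y^3 + 3200y^2 + 1274y + 201)

Only n ≡ 4 (mod 5) is unaccounted for. Put n = 5y+4:
(5y+4)^5 - 6(5y+4) + 5 expands to 3125y^5 + 12500y^4 + 20000y^3 + 16000y^2 + 6370y + 1005,
and factoring out 5 leaves 5(625y^5 + 2500y^4 + 4000y^3 + 3200y^2 + 1274y + 201).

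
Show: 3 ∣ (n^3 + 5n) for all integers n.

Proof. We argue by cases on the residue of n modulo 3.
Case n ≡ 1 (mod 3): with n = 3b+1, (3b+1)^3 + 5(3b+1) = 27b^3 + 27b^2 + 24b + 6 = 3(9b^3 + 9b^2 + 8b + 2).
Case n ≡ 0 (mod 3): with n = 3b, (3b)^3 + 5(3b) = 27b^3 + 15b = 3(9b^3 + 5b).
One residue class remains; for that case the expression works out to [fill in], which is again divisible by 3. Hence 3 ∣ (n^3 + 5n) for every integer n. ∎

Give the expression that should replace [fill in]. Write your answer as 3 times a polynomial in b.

3(9b^3 + 18b^2 + 17b + 6)

The residues treated are {1, 0}, so the missing case is n ≡ 2 (mod 3); write n = 3b+2.
Then (3b+2)^3 + 5(3b+2) = 27b^3 + 54b^2 + 51b + 18 = 3(9b^3 + 18b^2 + 17b + 6).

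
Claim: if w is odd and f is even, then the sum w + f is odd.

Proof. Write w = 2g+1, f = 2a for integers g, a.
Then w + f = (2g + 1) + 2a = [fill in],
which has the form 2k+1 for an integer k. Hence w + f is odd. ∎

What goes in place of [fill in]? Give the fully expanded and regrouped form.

2(a + g) + 1

Expanding: (2g + 1) + 2a = 2a + 2g + 1.
Every term except the constant is even, so this is 2(a + g) + 1,
and a + g ∈ ℤ gives the required form.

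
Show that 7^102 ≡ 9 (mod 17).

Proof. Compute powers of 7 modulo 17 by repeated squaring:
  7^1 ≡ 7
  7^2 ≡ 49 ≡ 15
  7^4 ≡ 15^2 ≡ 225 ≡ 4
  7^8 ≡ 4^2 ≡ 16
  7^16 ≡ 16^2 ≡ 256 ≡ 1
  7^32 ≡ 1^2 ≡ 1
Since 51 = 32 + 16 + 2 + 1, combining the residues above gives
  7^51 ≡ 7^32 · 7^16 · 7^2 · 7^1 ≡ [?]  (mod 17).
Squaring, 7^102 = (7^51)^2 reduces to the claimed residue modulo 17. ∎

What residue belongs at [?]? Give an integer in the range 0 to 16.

3

7^32 · 7^16 · 7^2 · 7^1 ≡ 1 · 1 · 15 · 7 = 105.
105 mod 17 = 3, so 7^51 ≡ 3 (mod 17).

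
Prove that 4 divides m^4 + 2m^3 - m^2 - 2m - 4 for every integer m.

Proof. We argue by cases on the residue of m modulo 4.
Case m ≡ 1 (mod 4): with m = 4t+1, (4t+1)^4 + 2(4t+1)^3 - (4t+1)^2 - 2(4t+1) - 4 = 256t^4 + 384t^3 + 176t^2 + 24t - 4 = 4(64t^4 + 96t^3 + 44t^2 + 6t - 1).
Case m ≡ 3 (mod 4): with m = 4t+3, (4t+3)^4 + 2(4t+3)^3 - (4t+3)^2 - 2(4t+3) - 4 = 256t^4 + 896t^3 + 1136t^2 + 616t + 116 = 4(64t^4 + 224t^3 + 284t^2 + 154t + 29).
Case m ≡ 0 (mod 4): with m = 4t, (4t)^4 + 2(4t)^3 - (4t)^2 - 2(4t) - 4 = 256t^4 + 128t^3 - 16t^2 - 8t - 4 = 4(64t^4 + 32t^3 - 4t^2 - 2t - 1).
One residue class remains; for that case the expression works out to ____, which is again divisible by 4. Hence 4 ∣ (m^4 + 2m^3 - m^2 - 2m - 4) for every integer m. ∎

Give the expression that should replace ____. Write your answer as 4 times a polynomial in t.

Only m ≡ 2 (mod 4) is unaccounted for. Put m = 4t+2:
(4t+2)^4 + 2(4t+2)^3 - (4t+2)^2 - 2(4t+2) - 4 expands to 256t^4 + 640t^3 + 560t^2 + 200t + 20,
and factoring out 4 leaves 4(64t^4 + 160t^3 + 140t^2 + 50t + 5).

4(64t^4 + 160t^3 + 140t^2 + 50t + 5)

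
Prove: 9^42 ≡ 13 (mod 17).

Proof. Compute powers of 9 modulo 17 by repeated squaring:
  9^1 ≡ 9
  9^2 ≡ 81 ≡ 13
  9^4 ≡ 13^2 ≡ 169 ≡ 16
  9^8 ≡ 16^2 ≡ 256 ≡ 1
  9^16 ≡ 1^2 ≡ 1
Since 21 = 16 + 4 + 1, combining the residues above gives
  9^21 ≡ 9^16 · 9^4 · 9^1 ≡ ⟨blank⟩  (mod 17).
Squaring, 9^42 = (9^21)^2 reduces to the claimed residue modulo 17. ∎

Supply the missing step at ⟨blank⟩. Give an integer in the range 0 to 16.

8

9^16 · 9^4 · 9^1 ≡ 1 · 16 · 9 = 144.
144 mod 17 = 8, so 9^21 ≡ 8 (mod 17).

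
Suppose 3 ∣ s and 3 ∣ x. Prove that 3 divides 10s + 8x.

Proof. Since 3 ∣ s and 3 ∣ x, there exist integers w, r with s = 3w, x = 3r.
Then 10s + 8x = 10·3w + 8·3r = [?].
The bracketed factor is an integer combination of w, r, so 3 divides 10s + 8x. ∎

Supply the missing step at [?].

Each term has a factor of 3: 10·3w + 8·3r = 3·(8r + 10w).
Since 8r + 10w is an integer, 3 ∣ (10s + 8x).

3(8r + 10w)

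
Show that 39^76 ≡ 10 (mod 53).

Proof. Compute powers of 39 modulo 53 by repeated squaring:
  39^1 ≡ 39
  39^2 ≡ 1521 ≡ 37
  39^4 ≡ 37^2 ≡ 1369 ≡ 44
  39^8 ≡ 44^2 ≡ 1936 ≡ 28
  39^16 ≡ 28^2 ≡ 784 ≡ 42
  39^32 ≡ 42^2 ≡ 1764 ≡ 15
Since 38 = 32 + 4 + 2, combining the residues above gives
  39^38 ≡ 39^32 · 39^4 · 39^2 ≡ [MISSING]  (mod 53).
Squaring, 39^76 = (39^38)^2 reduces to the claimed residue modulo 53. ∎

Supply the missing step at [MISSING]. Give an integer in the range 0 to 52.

40

39^32 · 39^4 · 39^2 ≡ 15 · 44 · 37 = 24420.
24420 mod 53 = 40, so 39^38 ≡ 40 (mod 53).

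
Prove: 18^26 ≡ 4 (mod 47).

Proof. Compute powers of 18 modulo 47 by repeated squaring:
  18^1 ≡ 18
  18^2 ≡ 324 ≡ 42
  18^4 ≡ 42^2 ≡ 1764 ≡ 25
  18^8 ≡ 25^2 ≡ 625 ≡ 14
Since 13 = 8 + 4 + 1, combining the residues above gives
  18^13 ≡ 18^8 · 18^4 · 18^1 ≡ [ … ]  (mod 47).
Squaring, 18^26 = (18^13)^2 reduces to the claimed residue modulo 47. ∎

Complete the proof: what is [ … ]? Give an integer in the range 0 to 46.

Multiply the listed residues: 14 · 25 · 18 = 350 → 6300.
Reducing modulo 47: 6300 = 134·47 + 2, so 18^13 ≡ 2.

2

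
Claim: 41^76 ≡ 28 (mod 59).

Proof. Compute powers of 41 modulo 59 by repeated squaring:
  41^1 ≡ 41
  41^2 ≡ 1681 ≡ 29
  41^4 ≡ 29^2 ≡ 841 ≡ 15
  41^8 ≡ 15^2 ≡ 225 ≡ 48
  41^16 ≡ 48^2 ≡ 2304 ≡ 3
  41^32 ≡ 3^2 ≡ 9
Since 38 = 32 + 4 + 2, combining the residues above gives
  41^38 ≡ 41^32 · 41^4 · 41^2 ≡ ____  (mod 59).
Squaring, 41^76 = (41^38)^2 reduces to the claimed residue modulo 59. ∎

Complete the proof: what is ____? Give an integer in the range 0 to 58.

41^32 · 41^4 · 41^2 ≡ 9 · 15 · 29 = 3915.
3915 mod 59 = 21, so 41^38 ≡ 21 (mod 59).

21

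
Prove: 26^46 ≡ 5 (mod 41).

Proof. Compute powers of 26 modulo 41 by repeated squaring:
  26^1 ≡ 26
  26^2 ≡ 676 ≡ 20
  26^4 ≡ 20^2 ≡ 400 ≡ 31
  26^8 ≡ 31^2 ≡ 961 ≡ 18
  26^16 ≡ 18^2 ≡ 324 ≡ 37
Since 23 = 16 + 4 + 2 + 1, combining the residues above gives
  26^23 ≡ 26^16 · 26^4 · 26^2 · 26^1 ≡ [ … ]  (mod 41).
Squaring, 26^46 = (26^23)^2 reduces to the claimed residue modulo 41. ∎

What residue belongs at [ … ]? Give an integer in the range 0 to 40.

13

Multiply the listed residues: 37 · 31 · 20 · 26 = 1147 → 22940 → 596440.
Reducing modulo 41: 596440 = 14547·41 + 13, so 26^23 ≡ 13.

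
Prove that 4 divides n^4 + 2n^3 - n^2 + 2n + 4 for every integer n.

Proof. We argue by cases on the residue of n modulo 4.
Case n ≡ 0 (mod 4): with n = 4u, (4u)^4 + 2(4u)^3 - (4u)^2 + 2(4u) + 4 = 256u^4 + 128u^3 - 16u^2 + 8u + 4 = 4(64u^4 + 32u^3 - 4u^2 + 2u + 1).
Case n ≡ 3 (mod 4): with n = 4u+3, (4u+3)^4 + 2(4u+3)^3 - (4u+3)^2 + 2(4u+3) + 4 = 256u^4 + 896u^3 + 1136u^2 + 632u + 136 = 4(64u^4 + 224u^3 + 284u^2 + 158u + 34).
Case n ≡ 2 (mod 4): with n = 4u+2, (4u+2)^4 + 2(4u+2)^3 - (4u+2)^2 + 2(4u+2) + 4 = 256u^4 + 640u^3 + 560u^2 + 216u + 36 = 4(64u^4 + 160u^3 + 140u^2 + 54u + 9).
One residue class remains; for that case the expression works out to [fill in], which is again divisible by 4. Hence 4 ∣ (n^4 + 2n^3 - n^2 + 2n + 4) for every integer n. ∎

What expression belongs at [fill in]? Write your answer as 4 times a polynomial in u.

Only n ≡ 1 (mod 4) is unaccounted for. Put n = 4u+1:
(4u+1)^4 + 2(4u+1)^3 - (4u+1)^2 + 2(4u+1) + 4 expands to 256u^4 + 384u^3 + 176u^2 + 40u + 8,
and factoring out 4 leaves 4(64u^4 + 96u^3 + 44u^2 + 10u + 2).

4(64u^4 + 96u^3 + 44u^2 + 10u + 2)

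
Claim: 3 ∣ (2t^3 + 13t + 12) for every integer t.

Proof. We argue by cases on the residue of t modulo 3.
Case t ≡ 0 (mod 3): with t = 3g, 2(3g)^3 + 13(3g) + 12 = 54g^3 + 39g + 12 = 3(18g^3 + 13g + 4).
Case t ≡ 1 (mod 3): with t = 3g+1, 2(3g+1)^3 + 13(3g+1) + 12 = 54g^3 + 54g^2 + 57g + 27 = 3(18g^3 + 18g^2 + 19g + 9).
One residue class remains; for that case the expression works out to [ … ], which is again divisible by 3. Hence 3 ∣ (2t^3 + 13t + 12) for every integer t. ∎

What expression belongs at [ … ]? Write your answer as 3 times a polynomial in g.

The residues treated are {0, 1}, so the missing case is t ≡ 2 (mod 3); write t = 3g+2.
Then 2(3g+2)^3 + 13(3g+2) + 12 = 54g^3 + 108g^2 + 111g + 54 = 3(18g^3 + 36g^2 + 37g + 18).

3(18g^3 + 36g^2 + 37g + 18)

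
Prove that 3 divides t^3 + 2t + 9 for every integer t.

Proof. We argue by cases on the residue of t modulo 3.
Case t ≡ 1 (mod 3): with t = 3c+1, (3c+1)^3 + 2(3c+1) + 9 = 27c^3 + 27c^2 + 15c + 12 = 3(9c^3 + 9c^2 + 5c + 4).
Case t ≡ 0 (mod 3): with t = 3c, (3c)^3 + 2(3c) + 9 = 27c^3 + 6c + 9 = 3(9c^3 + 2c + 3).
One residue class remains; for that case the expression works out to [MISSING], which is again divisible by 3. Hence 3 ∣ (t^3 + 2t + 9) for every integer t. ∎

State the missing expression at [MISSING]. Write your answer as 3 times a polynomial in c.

The residues treated are {1, 0}, so the missing case is t ≡ 2 (mod 3); write t = 3c+2.
Then (3c+2)^3 + 2(3c+2) + 9 = 27c^3 + 54c^2 + 42c + 21 = 3(9c^3 + 18c^2 + 14c + 7).

3(9c^3 + 18c^2 + 14c + 7)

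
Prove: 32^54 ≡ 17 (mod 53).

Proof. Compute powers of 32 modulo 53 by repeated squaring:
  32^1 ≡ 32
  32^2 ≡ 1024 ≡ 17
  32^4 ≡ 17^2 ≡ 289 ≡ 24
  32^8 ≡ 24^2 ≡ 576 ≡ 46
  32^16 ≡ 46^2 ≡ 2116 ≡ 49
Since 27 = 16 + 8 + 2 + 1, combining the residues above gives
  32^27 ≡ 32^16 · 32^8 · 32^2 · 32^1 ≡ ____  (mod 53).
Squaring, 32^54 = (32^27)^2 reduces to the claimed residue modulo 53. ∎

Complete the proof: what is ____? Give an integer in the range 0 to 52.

21

32^16 · 32^8 · 32^2 · 32^1 ≡ 49 · 46 · 17 · 32 = 1226176.
1226176 mod 53 = 21, so 32^27 ≡ 21 (mod 53).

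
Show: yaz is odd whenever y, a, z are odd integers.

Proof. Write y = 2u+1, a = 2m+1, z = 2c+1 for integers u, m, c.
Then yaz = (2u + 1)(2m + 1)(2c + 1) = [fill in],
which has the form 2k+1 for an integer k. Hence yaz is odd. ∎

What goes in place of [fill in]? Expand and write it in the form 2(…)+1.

Expanding: (2u + 1)(2m + 1)(2c + 1) = 8cmu + 4cm + 4cu + 2c + 4mu + 2m + 2u + 1.
Every term except the constant is even, so this is 2(4cmu + 2cm + 2cu + c + 2mu + m + u) + 1,
and 4cmu + 2cm + 2cu + c + 2mu + m + u ∈ ℤ gives the required form.

2(4cmu + 2cm + 2cu + c + 2mu + m + u) + 1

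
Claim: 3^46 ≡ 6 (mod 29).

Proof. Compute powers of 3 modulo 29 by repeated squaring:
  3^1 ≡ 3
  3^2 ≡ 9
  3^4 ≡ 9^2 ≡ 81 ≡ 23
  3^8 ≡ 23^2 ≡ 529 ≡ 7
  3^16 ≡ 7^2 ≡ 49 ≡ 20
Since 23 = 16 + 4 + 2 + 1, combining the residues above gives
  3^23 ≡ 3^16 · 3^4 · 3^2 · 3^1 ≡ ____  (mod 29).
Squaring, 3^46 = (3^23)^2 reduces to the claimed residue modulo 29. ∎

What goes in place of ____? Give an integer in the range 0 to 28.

3^16 · 3^4 · 3^2 · 3^1 ≡ 20 · 23 · 9 · 3 = 12420.
12420 mod 29 = 8, so 3^23 ≡ 8 (mod 29).

8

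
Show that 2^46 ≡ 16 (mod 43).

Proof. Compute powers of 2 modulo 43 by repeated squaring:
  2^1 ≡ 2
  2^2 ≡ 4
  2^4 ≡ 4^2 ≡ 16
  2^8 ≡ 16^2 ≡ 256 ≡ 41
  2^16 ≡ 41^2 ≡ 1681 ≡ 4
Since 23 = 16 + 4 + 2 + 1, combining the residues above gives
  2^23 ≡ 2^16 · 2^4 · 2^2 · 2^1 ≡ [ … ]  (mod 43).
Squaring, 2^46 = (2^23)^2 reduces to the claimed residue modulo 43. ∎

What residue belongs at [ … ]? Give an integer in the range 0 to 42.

39

Multiply the listed residues: 4 · 16 · 4 · 2 = 64 → 256 → 512.
Reducing modulo 43: 512 = 11·43 + 39, so 2^23 ≡ 39.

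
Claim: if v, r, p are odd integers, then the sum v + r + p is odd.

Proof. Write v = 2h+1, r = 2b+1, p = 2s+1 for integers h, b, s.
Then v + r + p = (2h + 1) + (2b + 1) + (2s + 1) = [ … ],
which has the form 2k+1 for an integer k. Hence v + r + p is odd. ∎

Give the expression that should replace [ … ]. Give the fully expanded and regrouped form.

Expanding: (2h + 1) + (2b + 1) + (2s + 1) = 2b + 2h + 2s + 3.
Every term except the constant is even, so this is 2(b + h + s + 1) + 1,
and b + h + s + 1 ∈ ℤ gives the required form.

2(b + h + s + 1) + 1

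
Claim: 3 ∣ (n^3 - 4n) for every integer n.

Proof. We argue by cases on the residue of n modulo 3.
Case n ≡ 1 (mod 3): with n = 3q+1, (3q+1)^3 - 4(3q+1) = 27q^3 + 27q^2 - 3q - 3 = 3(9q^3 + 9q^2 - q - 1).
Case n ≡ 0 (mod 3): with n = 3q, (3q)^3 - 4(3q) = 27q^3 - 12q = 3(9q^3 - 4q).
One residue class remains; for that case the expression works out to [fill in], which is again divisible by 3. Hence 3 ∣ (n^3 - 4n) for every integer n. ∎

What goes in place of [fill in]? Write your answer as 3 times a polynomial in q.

3(9q^3 + 18q^2 + 8q)

The residues treated are {1, 0}, so the missing case is n ≡ 2 (mod 3); write n = 3q+2.
Then (3q+2)^3 - 4(3q+2) = 27q^3 + 54q^2 + 24q = 3(9q^3 + 18q^2 + 8q).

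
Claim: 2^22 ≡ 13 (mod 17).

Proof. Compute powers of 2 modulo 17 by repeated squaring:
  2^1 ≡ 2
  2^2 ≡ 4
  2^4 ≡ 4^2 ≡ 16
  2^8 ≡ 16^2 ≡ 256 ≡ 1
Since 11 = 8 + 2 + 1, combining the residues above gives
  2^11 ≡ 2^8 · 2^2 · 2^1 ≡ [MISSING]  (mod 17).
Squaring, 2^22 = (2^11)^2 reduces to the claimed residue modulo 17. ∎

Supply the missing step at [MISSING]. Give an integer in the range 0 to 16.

Multiply the listed residues: 1 · 4 · 2 = 4 → 8.
Reducing modulo 17: 8 = 0·17 + 8, so 2^11 ≡ 8.

8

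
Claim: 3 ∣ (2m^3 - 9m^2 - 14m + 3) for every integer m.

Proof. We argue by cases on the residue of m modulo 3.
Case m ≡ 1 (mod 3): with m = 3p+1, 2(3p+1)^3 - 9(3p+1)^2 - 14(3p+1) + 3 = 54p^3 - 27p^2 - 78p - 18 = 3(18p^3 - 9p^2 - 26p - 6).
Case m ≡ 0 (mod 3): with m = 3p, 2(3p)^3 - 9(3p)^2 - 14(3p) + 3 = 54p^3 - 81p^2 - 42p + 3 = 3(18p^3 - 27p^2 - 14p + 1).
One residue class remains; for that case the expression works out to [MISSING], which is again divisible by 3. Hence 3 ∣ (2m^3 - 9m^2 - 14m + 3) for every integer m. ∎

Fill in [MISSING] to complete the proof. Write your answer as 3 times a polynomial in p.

The residues treated are {1, 0}, so the missing case is m ≡ 2 (mod 3); write m = 3p+2.
Then 2(3p+2)^3 - 9(3p+2)^2 - 14(3p+2) + 3 = 54p^3 + 27p^2 - 78p - 45 = 3(18p^3 + 9p^2 - 26p - 15).

3(18p^3 + 9p^2 - 26p - 15)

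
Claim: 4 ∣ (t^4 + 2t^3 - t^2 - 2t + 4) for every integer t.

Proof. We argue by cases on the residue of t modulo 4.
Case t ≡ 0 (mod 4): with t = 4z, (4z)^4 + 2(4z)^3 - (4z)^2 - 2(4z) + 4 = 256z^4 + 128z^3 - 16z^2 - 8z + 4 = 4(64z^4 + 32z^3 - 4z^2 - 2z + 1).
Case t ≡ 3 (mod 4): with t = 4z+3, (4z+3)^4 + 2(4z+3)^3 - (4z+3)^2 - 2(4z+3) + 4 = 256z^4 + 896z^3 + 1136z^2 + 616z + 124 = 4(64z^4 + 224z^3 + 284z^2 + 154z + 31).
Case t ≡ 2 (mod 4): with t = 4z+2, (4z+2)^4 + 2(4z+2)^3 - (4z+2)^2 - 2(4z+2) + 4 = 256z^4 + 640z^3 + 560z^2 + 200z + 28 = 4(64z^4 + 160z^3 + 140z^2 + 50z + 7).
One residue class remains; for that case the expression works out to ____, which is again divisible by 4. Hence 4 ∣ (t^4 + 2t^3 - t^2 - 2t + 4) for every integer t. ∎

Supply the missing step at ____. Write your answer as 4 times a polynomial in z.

4(64z^4 + 96z^3 + 44z^2 + 6z + 1)

Only t ≡ 1 (mod 4) is unaccounted for. Put t = 4z+1:
(4z+1)^4 + 2(4z+1)^3 - (4z+1)^2 - 2(4z+1) + 4 expands to 256z^4 + 384z^3 + 176z^2 + 24z + 4,
and factoring out 4 leaves 4(64z^4 + 96z^3 + 44z^2 + 6z + 1).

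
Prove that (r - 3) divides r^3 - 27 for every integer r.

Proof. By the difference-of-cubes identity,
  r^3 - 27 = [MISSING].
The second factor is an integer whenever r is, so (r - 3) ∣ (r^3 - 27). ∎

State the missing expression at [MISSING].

(r - 3)(r^2 + 3r + 9)

Polynomial division of r^3 - 27 by r - 3 leaves remainder 0 and quotient r^2 + 3r + 9.
Hence r^3 - 27 = (r - 3)(r^2 + 3r + 9).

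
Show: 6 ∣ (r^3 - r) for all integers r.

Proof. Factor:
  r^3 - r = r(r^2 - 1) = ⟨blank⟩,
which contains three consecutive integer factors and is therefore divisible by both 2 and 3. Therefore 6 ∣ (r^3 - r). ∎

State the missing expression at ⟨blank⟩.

(r - 1)r(r + 1)

r(r^2 - 1) = r(r - 1)(r + 1) = (r - 1)r(r + 1).
These three factors are consecutive integers, so their product is divisible by 6.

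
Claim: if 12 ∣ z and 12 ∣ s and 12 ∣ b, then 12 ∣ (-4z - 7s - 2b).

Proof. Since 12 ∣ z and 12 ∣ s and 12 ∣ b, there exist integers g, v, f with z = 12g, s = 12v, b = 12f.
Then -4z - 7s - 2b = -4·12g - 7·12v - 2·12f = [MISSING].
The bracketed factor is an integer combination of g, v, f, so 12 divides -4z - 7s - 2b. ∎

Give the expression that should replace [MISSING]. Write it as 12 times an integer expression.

Each term has a factor of 12: -4·12g - 7·12v - 2·12f = 12·(-2f - 4g - 7v).
Since -2f - 4g - 7v is an integer, 12 ∣ (-4z - 7s - 2b).

12(-2f - 4g - 7v)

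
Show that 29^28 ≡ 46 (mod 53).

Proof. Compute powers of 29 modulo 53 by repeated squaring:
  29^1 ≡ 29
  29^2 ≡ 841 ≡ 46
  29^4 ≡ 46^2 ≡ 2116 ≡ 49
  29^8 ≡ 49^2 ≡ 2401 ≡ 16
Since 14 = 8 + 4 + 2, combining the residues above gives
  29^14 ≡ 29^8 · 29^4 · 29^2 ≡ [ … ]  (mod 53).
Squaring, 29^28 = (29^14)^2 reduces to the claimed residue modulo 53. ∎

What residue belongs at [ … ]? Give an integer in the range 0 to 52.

29^8 · 29^4 · 29^2 ≡ 16 · 49 · 46 = 36064.
36064 mod 53 = 24, so 29^14 ≡ 24 (mod 53).

24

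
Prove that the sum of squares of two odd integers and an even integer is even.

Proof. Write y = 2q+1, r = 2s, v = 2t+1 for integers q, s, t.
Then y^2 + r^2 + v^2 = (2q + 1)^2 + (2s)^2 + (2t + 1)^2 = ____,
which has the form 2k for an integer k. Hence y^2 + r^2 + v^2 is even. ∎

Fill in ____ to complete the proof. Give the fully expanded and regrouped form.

(2q + 1)^2 + (2s)^2 + (2t + 1)^2 = 4q^2 + 4q + 4s^2 + 4t^2 + 4t + 2
= 2(2q^2 + 2q + 2s^2 + 2t^2 + 2t + 1).
Since 2q^2 + 2q + 2s^2 + 2t^2 + 2t + 1 is an integer, the sum of squares is of the form 2k for an integer k.

2(2q^2 + 2q + 2s^2 + 2t^2 + 2t + 1)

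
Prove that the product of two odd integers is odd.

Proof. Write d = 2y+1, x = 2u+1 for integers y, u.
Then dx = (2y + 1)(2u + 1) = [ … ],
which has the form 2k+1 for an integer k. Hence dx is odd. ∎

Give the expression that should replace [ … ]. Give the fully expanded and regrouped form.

2(2uy + u + y) + 1

Expanding: (2y + 1)(2u + 1) = 4uy + 2u + 2y + 1.
Every term except the constant is even, so this is 2(2uy + u + y) + 1,
and 2uy + u + y ∈ ℤ gives the required form.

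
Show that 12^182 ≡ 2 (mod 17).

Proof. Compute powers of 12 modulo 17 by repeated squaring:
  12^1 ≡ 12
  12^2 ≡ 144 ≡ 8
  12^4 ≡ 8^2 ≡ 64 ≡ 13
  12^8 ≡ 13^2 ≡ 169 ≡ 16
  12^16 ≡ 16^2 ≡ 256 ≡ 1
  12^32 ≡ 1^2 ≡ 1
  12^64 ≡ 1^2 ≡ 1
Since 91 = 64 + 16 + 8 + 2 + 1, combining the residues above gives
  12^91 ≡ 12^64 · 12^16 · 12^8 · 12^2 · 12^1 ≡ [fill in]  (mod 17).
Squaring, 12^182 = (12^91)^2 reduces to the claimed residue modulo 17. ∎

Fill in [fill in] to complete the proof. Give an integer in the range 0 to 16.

6

12^64 · 12^16 · 12^8 · 12^2 · 12^1 ≡ 1 · 1 · 16 · 8 · 12 = 1536.
1536 mod 17 = 6, so 12^91 ≡ 6 (mod 17).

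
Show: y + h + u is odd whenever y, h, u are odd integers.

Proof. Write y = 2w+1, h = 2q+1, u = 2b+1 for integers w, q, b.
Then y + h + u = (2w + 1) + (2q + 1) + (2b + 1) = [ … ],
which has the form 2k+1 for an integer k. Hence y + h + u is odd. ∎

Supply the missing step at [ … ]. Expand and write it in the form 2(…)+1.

Expanding: (2w + 1) + (2q + 1) + (2b + 1) = 2b + 2q + 2w + 3.
Every term except the constant is even, so this is 2(b + q + w + 1) + 1,
and b + q + w + 1 ∈ ℤ gives the required form.

2(b + q + w + 1) + 1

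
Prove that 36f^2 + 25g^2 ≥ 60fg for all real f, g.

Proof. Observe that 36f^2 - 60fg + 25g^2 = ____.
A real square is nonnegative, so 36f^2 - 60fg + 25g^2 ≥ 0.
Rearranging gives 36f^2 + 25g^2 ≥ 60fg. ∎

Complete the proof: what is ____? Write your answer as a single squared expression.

36f^2 - 60fg + 25g^2 is a perfect-square trinomial: the outer terms are (6f)^2 and (5g)^2, and the cross term is -2·6f·5g.
So 36f^2 - 60fg + 25g^2 = (6f - 5g)^2 ≥ 0.

(6f - 5g)^2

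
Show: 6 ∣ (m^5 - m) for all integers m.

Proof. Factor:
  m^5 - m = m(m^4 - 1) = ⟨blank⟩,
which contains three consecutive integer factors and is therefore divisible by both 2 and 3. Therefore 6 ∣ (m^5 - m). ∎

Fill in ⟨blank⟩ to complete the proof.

(m - 1)m(m + 1)(m^2 + 1)

m^4 - 1 = (m^2 - 1)(m^2 + 1), and m^2 - 1 = (m-1)(m+1).
So m(m^4 - 1) = (m - 1)m(m + 1)(m^2 + 1).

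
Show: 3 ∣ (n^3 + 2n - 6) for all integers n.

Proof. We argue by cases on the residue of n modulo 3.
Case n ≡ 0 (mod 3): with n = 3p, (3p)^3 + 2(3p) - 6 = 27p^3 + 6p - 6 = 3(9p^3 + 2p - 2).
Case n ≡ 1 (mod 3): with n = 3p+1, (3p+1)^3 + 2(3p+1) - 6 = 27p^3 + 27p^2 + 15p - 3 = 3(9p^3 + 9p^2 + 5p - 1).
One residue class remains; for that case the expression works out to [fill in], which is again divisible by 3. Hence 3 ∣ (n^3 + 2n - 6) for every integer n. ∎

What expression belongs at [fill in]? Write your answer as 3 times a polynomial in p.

Only n ≡ 2 (mod 3) is unaccounted for. Put n = 3p+2:
(3p+2)^3 + 2(3p+2) - 6 expands to 27p^3 + 54p^2 + 42p + 6,
and factoring out 3 leaves 3(9p^3 + 18p^2 + 14p + 2).

3(9p^3 + 18p^2 + 14p + 2)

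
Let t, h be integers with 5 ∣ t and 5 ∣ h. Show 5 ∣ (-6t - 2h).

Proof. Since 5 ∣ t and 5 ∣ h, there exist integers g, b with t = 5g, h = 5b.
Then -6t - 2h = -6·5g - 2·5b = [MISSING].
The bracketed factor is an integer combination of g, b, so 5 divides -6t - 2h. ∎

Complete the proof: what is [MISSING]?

Each term has a factor of 5: -6·5g - 2·5b = 5·(-2b - 6g).
Since -2b - 6g is an integer, 5 ∣ (-6t - 2h).

5(-2b - 6g)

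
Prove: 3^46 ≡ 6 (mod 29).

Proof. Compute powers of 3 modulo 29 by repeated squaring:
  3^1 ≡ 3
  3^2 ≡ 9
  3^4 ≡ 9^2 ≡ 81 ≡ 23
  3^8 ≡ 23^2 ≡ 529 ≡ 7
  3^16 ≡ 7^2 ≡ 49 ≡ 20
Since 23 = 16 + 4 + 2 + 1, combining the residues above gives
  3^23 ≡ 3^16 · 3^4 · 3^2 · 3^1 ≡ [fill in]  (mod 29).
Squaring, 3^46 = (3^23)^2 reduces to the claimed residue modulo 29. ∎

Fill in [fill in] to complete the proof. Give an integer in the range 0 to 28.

8

3^16 · 3^4 · 3^2 · 3^1 ≡ 20 · 23 · 9 · 3 = 12420.
12420 mod 29 = 8, so 3^23 ≡ 8 (mod 29).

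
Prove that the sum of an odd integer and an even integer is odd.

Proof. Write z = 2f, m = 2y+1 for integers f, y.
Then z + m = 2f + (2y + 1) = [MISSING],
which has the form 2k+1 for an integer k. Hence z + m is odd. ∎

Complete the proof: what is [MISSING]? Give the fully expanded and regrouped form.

2(f + y) + 1

Expanding: 2f + (2y + 1) = 2f + 2y + 1.
Every term except the constant is even, so this is 2(f + y) + 1,
and f + y ∈ ℤ gives the required form.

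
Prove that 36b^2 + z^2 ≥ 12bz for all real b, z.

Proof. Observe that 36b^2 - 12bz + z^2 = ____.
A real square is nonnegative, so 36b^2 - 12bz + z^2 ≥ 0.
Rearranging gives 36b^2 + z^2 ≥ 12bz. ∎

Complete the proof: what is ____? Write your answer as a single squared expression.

(6b - z)^2

The leading and trailing coefficients are 6^2 and 1^2, and 12 = 2·6·1, so the trinomial is (6b - z)^2.
Hence 36b^2 - 12bz + z^2 ≥ 0.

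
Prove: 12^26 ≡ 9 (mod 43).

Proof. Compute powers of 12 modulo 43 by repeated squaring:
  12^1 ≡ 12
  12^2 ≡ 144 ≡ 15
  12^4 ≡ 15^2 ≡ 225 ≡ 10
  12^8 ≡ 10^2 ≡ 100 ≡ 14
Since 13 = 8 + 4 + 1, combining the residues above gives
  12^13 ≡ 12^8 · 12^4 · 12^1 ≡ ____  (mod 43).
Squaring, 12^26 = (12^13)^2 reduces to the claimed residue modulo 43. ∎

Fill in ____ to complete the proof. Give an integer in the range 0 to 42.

Multiply the listed residues: 14 · 10 · 12 = 140 → 1680.
Reducing modulo 43: 1680 = 39·43 + 3, so 12^13 ≡ 3.

3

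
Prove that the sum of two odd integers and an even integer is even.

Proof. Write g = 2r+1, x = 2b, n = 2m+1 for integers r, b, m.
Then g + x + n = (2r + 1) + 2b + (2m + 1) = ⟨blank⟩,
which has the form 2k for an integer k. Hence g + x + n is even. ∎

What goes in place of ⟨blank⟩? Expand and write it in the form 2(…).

2(b + m + r + 1)

(2r + 1) + 2b + (2m + 1) = 2b + 2m + 2r + 2
= 2(b + m + r + 1).
Since b + m + r + 1 is an integer, the sum is of the form 2k for an integer k.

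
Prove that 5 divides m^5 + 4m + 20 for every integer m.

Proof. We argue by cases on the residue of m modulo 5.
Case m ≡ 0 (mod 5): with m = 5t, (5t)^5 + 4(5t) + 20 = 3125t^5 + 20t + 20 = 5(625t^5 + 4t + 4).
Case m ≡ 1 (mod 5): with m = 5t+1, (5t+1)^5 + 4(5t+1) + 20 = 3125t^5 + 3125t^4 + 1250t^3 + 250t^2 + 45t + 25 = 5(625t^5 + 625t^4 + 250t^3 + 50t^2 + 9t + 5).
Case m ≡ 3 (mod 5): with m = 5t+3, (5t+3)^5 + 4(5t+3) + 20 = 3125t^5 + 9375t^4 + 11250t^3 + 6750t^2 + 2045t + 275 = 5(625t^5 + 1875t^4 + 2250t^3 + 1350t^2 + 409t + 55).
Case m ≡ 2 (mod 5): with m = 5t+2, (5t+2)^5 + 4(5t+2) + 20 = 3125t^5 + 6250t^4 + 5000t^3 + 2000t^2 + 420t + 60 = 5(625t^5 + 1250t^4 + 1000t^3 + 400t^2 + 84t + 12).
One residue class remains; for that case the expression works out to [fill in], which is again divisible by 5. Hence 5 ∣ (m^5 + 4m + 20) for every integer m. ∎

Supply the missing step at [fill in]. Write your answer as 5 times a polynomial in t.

The residues treated are {0, 1, 3, 2}, so the missing case is m ≡ 4 (mod 5); write m = 5t+4.
Then (5t+4)^5 + 4(5t+4) + 20 = 3125t^5 + 12500t^4 + 20000t^3 + 16000t^2 + 6420t + 1060 = 5(625t^5 + 2500t^4 + 4000t^3 + 3200t^2 + 1284t + 212).

5(625t^5 + 2500t^4 + 4000t^3 + 3200t^2 + 1284t + 212)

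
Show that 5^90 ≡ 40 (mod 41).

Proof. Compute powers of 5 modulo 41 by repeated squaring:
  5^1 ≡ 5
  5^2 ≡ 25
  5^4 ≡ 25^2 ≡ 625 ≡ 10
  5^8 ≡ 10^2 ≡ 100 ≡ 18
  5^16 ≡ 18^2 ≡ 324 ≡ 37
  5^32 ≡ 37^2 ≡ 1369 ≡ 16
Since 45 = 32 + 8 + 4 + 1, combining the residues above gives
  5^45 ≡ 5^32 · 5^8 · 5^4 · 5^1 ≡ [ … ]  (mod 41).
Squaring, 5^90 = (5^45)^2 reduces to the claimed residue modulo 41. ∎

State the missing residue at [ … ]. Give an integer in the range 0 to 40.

9

Multiply the listed residues: 16 · 18 · 10 · 5 = 288 → 2880 → 14400.
Reducing modulo 41: 14400 = 351·41 + 9, so 5^45 ≡ 9.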